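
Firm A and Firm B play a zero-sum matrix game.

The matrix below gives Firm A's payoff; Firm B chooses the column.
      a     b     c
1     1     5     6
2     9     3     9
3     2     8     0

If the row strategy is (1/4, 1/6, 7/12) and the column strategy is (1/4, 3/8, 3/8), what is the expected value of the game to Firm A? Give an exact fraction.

409/96

Against (1/4, 3/8, 3/8), each row's expected payoff is 1: 35/8; 2: 27/4; 3: 7/2.
Taking the (1/4, 1/6, 7/12)-weighted average: (1/4)·(35/8) + (1/6)·(27/4) + (7/12)·(7/2) = 409/96.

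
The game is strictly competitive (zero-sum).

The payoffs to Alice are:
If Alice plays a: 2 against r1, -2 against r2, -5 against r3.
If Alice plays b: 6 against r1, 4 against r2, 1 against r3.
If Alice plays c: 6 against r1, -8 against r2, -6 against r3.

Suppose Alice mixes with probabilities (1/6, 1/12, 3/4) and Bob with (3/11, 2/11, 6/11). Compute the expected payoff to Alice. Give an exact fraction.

-5/2

Against (3/11, 2/11, 6/11), each row's expected payoff is a: -28/11; b: 32/11; c: -34/11.
Taking the (1/6, 1/12, 3/4)-weighted average: (1/6)·(-28/11) + (1/12)·(32/11) + (3/4)·(-34/11) = -5/2.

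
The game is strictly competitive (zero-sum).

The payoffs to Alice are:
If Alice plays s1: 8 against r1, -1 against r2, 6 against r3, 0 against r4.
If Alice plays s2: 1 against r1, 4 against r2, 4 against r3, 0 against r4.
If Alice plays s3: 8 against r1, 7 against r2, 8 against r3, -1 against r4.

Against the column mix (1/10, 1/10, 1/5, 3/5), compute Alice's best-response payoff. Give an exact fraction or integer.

s1: (8)·(1/10) + (-1)·(1/10) + (6)·(1/5) + (0)·(3/5) = 19/10.
s2: (1)·(1/10) + (4)·(1/10) + (4)·(1/5) + (0)·(3/5) = 13/10.
s3: (8)·(1/10) + (7)·(1/10) + (8)·(1/5) + (-1)·(3/5) = 5/2.
The best pure response is s3 with expected payoff 5/2.

5/2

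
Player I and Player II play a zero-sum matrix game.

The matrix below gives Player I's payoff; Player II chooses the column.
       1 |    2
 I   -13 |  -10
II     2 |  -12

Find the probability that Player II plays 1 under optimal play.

Row minima are -13 and -12, so Player I's maximin is -12; column maxima are 2 and -10, so Player II's minimax is -10. These differ, so the equilibrium is in mixed strategies.
Let Player II play 1 with probability q. Player I is indifferent when −13q − 10(1−q) = 2q − 12(1−q), giving q = 2/17.

2/17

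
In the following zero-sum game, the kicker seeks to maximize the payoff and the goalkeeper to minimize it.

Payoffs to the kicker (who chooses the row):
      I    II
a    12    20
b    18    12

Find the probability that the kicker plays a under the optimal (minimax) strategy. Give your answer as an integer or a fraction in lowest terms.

Row minima are 12 and 12, so the kicker's maximin is 12; column maxima are 18 and 20, so the goalkeeper's minimax is 18. These differ, so the equilibrium is in mixed strategies.
Let the kicker play a with probability p. The goalkeeper is indifferent when 12p + 18(1−p) = 20p + 12(1−p), giving p = 3/7.

3/7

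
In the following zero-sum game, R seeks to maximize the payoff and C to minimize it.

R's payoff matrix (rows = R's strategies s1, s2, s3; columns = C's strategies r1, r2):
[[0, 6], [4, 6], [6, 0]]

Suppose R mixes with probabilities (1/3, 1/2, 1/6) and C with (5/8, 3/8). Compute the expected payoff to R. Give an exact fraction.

15/4

Against (5/8, 3/8), each row's expected payoff is s1: 9/4; s2: 19/4; s3: 15/4.
Taking the (1/3, 1/2, 1/6)-weighted average: (1/3)·(9/4) + (1/2)·(19/4) + (1/6)·(15/4) = 15/4.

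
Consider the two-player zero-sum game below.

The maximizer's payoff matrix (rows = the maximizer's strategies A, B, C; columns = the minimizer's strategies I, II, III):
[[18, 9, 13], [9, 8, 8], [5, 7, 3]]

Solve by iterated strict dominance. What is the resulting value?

Column I is strictly dominated by III for the minimizer (13<18, 8<9, 3<5); eliminate I.
Row C is strictly dominated by row A (9>7, 13>3); eliminate C.
Row B is strictly dominated by row A (9>8, 13>8); eliminate B.
Column III is strictly dominated by II for the minimizer (9<13); eliminate III.
Only (A, II) remains, with payoff 9.

9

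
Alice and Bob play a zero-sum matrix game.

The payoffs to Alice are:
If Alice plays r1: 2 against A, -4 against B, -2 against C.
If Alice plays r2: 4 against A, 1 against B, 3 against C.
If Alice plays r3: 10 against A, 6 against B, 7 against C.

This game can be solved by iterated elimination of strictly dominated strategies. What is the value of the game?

Column A is strictly dominated by B for Bob (-4<2, 1<4, 6<10); eliminate A.
Row r1 is strictly dominated by row r2 (1>-4, 3>-2); eliminate r1.
Column C is strictly dominated by B for Bob (1<3, 6<7); eliminate C.
Row r2 is strictly dominated by row r3 (6>1); eliminate r2.
Only (r3, B) remains, with payoff 6.

6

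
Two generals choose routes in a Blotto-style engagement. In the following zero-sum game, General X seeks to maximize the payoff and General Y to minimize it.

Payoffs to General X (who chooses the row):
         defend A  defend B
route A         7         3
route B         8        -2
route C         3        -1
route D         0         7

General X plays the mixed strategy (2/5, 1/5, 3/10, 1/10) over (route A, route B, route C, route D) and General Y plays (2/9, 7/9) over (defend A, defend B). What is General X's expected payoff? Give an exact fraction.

Against (2/9, 7/9), each row's expected payoff is route A: 35/9; route B: 2/9; route C: -1/9; route D: 49/9.
Taking the (2/5, 1/5, 3/10, 1/10)-weighted average: (2/5)·(35/9) + (1/5)·(2/9) + (3/10)·(-1/9) + (1/10)·(49/9) = 19/9.

19/9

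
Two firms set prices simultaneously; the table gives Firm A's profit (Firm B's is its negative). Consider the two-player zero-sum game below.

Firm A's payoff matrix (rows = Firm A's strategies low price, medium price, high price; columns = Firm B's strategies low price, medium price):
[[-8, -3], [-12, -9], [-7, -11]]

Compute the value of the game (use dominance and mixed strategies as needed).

Row medium price is strictly dominated by row low price, so Firm A never plays it.
The remaining 2×2 game on (low price, high price) × (low price, medium price) has no saddle point. Let Firm A play low price with probability p; indifference gives −8p − 7(1−p) = −3p − 11(1−p), so p = 4/9.
Similarly Firm B's optimal q on low price is 8/9, and the value is -8·(8/9) + (-3)·(1/9) = -67/9.

-67/9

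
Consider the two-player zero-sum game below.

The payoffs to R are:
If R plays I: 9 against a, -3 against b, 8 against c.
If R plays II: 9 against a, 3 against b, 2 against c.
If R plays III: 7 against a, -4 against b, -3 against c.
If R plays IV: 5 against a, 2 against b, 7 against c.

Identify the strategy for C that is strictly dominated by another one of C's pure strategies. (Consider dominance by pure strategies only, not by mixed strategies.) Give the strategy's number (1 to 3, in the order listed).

C prefers columns that give R less. Compare a with b: -3 < 9, 3 < 9, -4 < 7, 2 < 5.
So b strictly dominates a for C; a is strictly dominated.

1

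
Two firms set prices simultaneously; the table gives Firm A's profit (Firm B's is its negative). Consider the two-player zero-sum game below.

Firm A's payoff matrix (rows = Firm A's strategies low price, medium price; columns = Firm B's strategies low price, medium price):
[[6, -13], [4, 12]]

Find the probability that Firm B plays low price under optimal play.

25/27

Row minima are -13 and 4, so Firm A's maximin is 4; column maxima are 6 and 12, so Firm B's minimax is 6. These differ, so the equilibrium is in mixed strategies.
Let Firm B play low price with probability q. Firm A is indifferent when 6q − 13(1−q) = 4q + 12(1−q), giving q = 25/27.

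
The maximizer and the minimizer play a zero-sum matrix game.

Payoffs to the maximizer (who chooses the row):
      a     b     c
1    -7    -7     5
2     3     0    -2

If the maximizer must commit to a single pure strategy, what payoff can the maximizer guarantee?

-2

The worst-case payoff for each row is 1: -7, 2: -2.
The best of these is -2.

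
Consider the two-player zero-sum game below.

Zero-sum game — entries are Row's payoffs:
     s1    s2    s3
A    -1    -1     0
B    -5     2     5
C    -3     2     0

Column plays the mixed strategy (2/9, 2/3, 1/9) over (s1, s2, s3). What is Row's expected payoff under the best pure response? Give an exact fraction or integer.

7/9

A: (-1)·(2/9) + (-1)·(2/3) + (0)·(1/9) = -8/9.
B: (-5)·(2/9) + (2)·(2/3) + (5)·(1/9) = 7/9.
C: (-3)·(2/9) + (2)·(2/3) + (0)·(1/9) = 2/3.
The best pure response is B with expected payoff 7/9.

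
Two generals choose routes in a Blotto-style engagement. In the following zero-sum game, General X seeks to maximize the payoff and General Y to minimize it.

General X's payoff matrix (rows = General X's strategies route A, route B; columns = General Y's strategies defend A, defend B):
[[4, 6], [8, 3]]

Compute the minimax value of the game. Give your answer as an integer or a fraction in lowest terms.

Row minima are 4 and 3, so General X's maximin is 4; column maxima are 8 and 6, so General Y's minimax is 6. These differ, so the equilibrium is in mixed strategies.
Let General X play route A with probability p. General Y is indifferent when 4p + 8(1−p) = 6p + 3(1−p), giving p = 5/7.
Let General Y play defend A with probability q. General X is indifferent when 4q + 6(1−q) = 8q + 3(1−q), giving q = 3/7.
The value is 4·(3/7) + (6)·(4/7) = 36/7.

36/7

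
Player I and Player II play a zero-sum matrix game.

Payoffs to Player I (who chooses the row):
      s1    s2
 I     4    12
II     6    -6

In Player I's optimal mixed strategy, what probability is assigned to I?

3/5

Row minima are 4 and -6, so Player I's maximin is 4; column maxima are 6 and 12, so Player II's minimax is 6. These differ, so the equilibrium is in mixed strategies.
Let Player I play I with probability p. Player II is indifferent when 4p + 6(1−p) = 12p − 6(1−p), giving p = 3/5.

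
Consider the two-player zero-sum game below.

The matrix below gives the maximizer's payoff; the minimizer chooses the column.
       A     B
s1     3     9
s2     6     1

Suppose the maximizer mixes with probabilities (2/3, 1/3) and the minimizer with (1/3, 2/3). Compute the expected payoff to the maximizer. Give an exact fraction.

50/9

Against (1/3, 2/3), each row's expected payoff is s1: 7; s2: 8/3.
Taking the (2/3, 1/3)-weighted average: (2/3)·(7) + (1/3)·(8/3) = 50/9.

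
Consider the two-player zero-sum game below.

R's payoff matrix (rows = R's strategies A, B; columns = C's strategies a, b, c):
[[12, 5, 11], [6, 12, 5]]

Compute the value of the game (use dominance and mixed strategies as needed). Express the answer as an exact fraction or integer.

107/13

Column a is strictly dominated by c for C (it gives R more in every row).
The remaining 2×2 game on (A, B) × (b, c) has no saddle point. Let R play A with probability p; indifference gives 5p + 12(1−p) = 11p + 5(1−p), so p = 7/13.
Similarly C's optimal q on b is 6/13, and the value is 5·(6/13) + (11)·(7/13) = 107/13.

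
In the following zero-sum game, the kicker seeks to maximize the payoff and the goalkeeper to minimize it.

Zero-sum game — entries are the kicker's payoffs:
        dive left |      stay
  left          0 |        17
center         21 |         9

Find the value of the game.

357/29

Row minima are 0 and 9, so the kicker's maximin is 9; column maxima are 21 and 17, so the goalkeeper's minimax is 17. These differ, so the equilibrium is in mixed strategies.
Let the kicker play left with probability p. The goalkeeper is indifferent when 21(1−p) = 17p + 9(1−p), giving p = 12/29.
Let the goalkeeper play dive left with probability q. The kicker is indifferent when 17(1−q) = 21q + 9(1−q), giving q = 8/29.
The value is 0·(8/29) + (17)·(21/29) = 357/29.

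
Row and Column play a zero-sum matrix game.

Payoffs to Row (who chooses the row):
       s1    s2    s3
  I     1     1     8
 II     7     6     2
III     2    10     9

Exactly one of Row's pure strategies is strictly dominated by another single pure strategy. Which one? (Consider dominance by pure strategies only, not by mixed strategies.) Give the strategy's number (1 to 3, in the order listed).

1

Compare I with III: 2 > 1, 10 > 1, 9 > 8.
So III strictly dominates I for Row; I is strictly dominated.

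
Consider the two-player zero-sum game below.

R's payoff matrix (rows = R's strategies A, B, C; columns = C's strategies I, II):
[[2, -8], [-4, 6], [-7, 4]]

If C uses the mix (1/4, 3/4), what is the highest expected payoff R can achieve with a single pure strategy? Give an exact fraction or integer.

7/2

A: (2)·(1/4) + (-8)·(3/4) = -11/2.
B: (-4)·(1/4) + (6)·(3/4) = 7/2.
C: (-7)·(1/4) + (4)·(3/4) = 5/4.
The best pure response is B with expected payoff 7/2.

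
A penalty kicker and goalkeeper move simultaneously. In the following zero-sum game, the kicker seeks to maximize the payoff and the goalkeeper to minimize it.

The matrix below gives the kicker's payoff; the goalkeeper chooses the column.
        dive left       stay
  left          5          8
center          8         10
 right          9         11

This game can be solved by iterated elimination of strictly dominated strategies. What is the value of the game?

9

Row center is strictly dominated by row right (9>8, 11>10); eliminate center.
Column stay is strictly dominated by dive left for the goalkeeper (5<8, 9<11); eliminate stay.
Row left is strictly dominated by row right (9>5); eliminate left.
Only (right, dive left) remains, with payoff 9.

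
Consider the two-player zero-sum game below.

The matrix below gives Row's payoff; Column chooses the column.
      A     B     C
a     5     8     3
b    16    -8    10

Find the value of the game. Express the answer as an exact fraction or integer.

Column A is strictly dominated by C for Column (it gives Row more in every row).
The remaining 2×2 game on (a, b) × (B, C) has no saddle point. Let Row play a with probability p; indifference gives 8p − 8(1−p) = 3p + 10(1−p), so p = 18/23.
Similarly Column's optimal q on B is 7/23, and the value is 8·(7/23) + (3)·(16/23) = 104/23.

104/23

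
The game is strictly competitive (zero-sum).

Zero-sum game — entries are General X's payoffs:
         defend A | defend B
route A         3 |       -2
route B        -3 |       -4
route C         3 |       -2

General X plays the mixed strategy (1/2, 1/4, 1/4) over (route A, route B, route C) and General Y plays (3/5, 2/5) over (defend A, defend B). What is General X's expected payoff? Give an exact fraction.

Against (3/5, 2/5), each row's expected payoff is route A: 1; route B: -17/5; route C: 1.
Taking the (1/2, 1/4, 1/4)-weighted average: (1/2)·(1) + (1/4)·(-17/5) + (1/4)·(1) = -1/10.

-1/10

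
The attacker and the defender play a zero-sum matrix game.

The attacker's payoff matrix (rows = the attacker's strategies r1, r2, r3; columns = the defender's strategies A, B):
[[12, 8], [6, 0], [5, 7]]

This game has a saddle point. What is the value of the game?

Row minima: 8, 0, 5 → the attacker's maximin is 8.
Column maxima: 12, 8 → the defender's minimax is 8.
They coincide at (r1, B), so the value is 8.

8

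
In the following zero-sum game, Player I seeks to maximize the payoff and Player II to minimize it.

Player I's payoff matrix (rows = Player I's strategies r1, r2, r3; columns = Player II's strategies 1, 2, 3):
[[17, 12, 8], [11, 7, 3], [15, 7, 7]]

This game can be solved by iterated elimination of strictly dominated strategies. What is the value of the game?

8

Row r3 is strictly dominated by row r1 (17>15, 12>7, 8>7); eliminate r3.
Column 1 is strictly dominated by 2 for Player II (12<17, 7<11); eliminate 1.
Column 2 is strictly dominated by 3 for Player II (8<12, 3<7); eliminate 2.
Row r2 is strictly dominated by row r1 (8>3); eliminate r2.
Only (r1, 3) remains, with payoff 8.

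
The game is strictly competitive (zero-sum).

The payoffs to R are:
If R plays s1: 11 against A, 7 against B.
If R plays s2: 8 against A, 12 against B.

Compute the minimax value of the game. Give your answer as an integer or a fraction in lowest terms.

19/2

Row minima are 7 and 8, so R's maximin is 8; column maxima are 11 and 12, so C's minimax is 11. These differ, so the equilibrium is in mixed strategies.
Let R play s1 with probability p. C is indifferent when 11p + 8(1−p) = 7p + 12(1−p), giving p = 1/2.
Let C play A with probability q. R is indifferent when 11q + 7(1−q) = 8q + 12(1−q), giving q = 5/8.
The value is 11·(5/8) + (7)·(3/8) = 19/2.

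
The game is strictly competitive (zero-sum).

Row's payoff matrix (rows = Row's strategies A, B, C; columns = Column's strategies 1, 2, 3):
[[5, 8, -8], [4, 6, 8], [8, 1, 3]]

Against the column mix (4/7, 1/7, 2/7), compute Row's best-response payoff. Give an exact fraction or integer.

39/7

A: (5)·(4/7) + (8)·(1/7) + (-8)·(2/7) = 12/7.
B: (4)·(4/7) + (6)·(1/7) + (8)·(2/7) = 38/7.
C: (8)·(4/7) + (1)·(1/7) + (3)·(2/7) = 39/7.
The best pure response is C with expected payoff 39/7.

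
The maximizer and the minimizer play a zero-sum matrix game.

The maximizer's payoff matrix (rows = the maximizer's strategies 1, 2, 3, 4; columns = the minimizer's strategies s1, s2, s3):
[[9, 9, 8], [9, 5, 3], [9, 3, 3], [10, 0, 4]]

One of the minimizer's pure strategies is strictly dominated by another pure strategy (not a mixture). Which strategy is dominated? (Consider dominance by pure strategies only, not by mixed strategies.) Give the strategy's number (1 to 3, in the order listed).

The minimizer prefers columns that give the maximizer less. Compare s1 with s3: 8 < 9, 3 < 9, 3 < 9, 4 < 10.
So s3 strictly dominates s1 for the minimizer; s1 is strictly dominated.

1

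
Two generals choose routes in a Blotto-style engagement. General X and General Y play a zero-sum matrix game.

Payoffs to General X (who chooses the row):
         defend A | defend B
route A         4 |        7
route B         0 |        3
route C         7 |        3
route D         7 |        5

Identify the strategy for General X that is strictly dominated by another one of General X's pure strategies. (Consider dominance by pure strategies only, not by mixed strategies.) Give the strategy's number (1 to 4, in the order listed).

2

Compare route B with route A: 4 > 0, 7 > 3.
So route A strictly dominates route B for General X; route B is strictly dominated.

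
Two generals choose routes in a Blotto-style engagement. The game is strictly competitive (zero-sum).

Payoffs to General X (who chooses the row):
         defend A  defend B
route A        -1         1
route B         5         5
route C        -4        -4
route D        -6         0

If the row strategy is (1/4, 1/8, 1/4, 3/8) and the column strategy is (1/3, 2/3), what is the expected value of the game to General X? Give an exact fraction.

Against (1/3, 2/3), each row's expected payoff is route A: 1/3; route B: 5; route C: -4; route D: -2.
Taking the (1/4, 1/8, 1/4, 3/8)-weighted average: (1/4)·(1/3) + (1/8)·(5) + (1/4)·(-4) + (3/8)·(-2) = -25/24.

-25/24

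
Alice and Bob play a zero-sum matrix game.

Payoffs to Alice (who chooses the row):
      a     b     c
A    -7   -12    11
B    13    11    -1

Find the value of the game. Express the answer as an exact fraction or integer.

109/35

Column a is strictly dominated by b for Bob (it gives Alice more in every row).
The remaining 2×2 game on (A, B) × (b, c) has no saddle point. Let Alice play A with probability p; indifference gives −12p + 11(1−p) = 11p − (1−p), so p = 12/35.
Similarly Bob's optimal q on b is 12/35, and the value is -12·(12/35) + (11)·(23/35) = 109/35.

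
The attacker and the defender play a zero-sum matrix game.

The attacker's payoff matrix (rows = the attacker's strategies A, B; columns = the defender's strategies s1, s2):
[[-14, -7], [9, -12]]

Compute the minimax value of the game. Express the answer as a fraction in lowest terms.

-33/4

Row minima are -14 and -12, so the attacker's maximin is -12; column maxima are 9 and -7, so the defender's minimax is -7. These differ, so the equilibrium is in mixed strategies.
Let the attacker play A with probability p. The defender is indifferent when −14p + 9(1−p) = −7p − 12(1−p), giving p = 3/4.
Let the defender play s1 with probability q. The attacker is indifferent when −14q − 7(1−q) = 9q − 12(1−q), giving q = 5/28.
The value is -14·(5/28) + (-7)·(23/28) = -33/4.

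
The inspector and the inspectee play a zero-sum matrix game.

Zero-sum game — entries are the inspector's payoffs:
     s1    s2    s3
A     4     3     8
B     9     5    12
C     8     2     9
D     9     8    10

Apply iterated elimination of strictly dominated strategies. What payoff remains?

Row C is strictly dominated by row B (9>8, 5>2, 12>9); eliminate C.
Column s3 is strictly dominated by s1 for the inspectee (4<8, 9<12, 9<10); eliminate s3.
Column s1 is strictly dominated by s2 for the inspectee (3<4, 5<9, 8<9); eliminate s1.
Row B is strictly dominated by row D (8>5); eliminate B.
Row A is strictly dominated by row D (8>3); eliminate A.
Only (D, s2) remains, with payoff 8.

8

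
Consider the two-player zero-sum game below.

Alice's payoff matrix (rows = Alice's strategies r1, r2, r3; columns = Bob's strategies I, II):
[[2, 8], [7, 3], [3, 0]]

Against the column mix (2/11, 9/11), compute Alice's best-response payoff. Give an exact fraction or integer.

r1: (2)·(2/11) + (8)·(9/11) = 76/11.
r2: (7)·(2/11) + (3)·(9/11) = 41/11.
r3: (3)·(2/11) + (0)·(9/11) = 6/11.
The best pure response is r1 with expected payoff 76/11.

76/11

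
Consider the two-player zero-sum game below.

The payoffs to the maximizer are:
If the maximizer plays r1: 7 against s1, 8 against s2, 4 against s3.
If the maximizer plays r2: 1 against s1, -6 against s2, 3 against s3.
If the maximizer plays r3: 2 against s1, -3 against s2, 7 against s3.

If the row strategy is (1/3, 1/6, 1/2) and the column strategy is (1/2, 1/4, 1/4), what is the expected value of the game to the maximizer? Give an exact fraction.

Against (1/2, 1/4, 1/4), each row's expected payoff is r1: 13/2; r2: -1/4; r3: 2.
Taking the (1/3, 1/6, 1/2)-weighted average: (1/3)·(13/2) + (1/6)·(-1/4) + (1/2)·(2) = 25/8.

25/8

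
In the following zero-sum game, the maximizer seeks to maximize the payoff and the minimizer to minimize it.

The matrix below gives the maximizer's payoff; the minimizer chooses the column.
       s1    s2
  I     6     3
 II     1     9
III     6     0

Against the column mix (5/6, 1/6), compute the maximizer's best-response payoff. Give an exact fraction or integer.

I: (6)·(5/6) + (3)·(1/6) = 11/2.
II: (1)·(5/6) + (9)·(1/6) = 7/3.
III: (6)·(5/6) + (0)·(1/6) = 5.
The best pure response is I with expected payoff 11/2.

11/2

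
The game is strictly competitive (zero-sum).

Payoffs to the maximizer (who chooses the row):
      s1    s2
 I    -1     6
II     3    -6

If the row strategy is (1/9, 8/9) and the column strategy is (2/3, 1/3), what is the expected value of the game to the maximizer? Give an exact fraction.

Against (2/3, 1/3), each row's expected payoff is I: 4/3; II: 0.
Taking the (1/9, 8/9)-weighted average: (1/9)·(4/3) + (8/9)·(0) = 4/27.

4/27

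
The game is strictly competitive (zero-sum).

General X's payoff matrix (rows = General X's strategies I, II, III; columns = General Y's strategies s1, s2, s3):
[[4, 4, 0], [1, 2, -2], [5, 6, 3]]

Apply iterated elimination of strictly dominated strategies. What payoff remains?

3

Row I is strictly dominated by row III (5>4, 6>4, 3>0); eliminate I.
Column s1 is strictly dominated by s3 for General Y (-2<1, 3<5); eliminate s1.
Row II is strictly dominated by row III (6>2, 3>-2); eliminate II.
Column s2 is strictly dominated by s3 for General Y (3<6); eliminate s2.
Only (III, s3) remains, with payoff 3.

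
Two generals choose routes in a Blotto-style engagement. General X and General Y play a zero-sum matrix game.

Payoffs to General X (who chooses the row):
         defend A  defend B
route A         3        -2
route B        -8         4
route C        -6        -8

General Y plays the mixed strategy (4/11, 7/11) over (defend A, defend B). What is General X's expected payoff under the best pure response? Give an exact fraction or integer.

-2/11

route A: (3)·(4/11) + (-2)·(7/11) = -2/11.
route B: (-8)·(4/11) + (4)·(7/11) = -4/11.
route C: (-6)·(4/11) + (-8)·(7/11) = -80/11.
The best pure response is route A with expected payoff -2/11.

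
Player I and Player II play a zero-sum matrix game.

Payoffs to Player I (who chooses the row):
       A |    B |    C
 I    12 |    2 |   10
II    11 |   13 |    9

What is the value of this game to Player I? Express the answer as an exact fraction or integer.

28/3

Column A is strictly dominated by C for Player II (it gives Player I more in every row).
The remaining 2×2 game on (I, II) × (B, C) has no saddle point. Let Player I play I with probability p; indifference gives 2p + 13(1−p) = 10p + 9(1−p), so p = 1/3.
Similarly Player II's optimal q on B is 1/12, and the value is 2·(1/12) + (10)·(11/12) = 28/3.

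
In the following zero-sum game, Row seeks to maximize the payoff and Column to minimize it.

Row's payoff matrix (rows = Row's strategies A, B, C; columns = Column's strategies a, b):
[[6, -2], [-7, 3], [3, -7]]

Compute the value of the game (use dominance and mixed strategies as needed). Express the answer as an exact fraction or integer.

Row C is strictly dominated by row A, so Row never plays it.
The remaining 2×2 game on (A, B) × (a, b) has no saddle point. Let Row play A with probability p; indifference gives 6p − 7(1−p) = −2p + 3(1−p), so p = 5/9.
Similarly Column's optimal q on a is 5/18, and the value is 6·(5/18) + (-2)·(13/18) = 2/9.

2/9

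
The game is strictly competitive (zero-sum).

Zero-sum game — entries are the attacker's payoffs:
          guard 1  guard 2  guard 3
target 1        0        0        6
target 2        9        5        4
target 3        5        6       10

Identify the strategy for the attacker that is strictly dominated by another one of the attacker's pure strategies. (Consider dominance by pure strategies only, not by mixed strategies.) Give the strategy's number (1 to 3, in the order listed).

1

Compare target 1 with target 3: 5 > 0, 6 > 0, 10 > 6.
So target 3 strictly dominates target 1 for the attacker; target 1 is strictly dominated.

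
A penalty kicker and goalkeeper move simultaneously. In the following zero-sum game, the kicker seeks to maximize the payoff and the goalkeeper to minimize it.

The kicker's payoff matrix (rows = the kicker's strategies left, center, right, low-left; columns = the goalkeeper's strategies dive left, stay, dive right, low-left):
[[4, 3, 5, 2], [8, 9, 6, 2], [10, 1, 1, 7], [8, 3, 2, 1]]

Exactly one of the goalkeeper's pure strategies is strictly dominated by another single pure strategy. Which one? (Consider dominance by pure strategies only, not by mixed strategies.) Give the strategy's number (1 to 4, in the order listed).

1

The goalkeeper prefers columns that give the kicker less. Compare dive left with low-left: 2 < 4, 2 < 8, 7 < 10, 1 < 8.
So low-left strictly dominates dive left for the goalkeeper; dive left is strictly dominated.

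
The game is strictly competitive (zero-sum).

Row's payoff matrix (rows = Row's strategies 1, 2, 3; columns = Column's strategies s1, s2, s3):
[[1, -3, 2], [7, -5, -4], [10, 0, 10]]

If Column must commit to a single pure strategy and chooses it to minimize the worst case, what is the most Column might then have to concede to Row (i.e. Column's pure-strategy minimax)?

0

The worst case (largest entry) in each column is s1: 10, s2: 0, s3: 10.
The best (smallest) of these is 0.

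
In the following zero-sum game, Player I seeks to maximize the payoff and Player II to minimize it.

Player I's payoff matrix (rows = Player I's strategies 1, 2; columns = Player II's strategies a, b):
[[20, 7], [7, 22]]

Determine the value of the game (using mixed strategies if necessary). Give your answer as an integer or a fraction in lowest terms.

Row minima are 7 and 7, so Player I's maximin is 7; column maxima are 20 and 22, so Player II's minimax is 20. These differ, so the equilibrium is in mixed strategies.
Let Player I play 1 with probability p. Player II is indifferent when 20p + 7(1−p) = 7p + 22(1−p), giving p = 15/28.
Let Player II play a with probability q. Player I is indifferent when 20q + 7(1−q) = 7q + 22(1−q), giving q = 15/28.
The value is 20·(15/28) + (7)·(13/28) = 391/28.

391/28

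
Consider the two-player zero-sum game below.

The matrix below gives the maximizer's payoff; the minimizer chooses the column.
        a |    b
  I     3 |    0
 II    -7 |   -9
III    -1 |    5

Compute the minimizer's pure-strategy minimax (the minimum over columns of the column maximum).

The worst case (largest entry) in each column is a: 3, b: 5.
The best (smallest) of these is 3.

3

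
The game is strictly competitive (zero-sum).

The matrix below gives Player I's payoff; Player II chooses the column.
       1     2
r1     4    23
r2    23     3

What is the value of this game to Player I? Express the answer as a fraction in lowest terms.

Row minima are 4 and 3, so Player I's maximin is 4; column maxima are 23 and 23, so Player II's minimax is 23. These differ, so the equilibrium is in mixed strategies.
Let Player I play r1 with probability p. Player II is indifferent when 4p + 23(1−p) = 23p + 3(1−p), giving p = 20/39.
Let Player II play 1 with probability q. Player I is indifferent when 4q + 23(1−q) = 23q + 3(1−q), giving q = 20/39.
The value is 4·(20/39) + (23)·(19/39) = 517/39.

517/39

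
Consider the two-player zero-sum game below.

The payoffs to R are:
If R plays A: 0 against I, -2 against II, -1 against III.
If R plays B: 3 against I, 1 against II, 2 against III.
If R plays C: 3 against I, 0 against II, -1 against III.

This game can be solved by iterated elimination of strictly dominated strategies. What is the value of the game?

1

Column I is strictly dominated by II for C (-2<0, 1<3, 0<3); eliminate I.
Row A is strictly dominated by row B (1>-2, 2>-1); eliminate A.
Row C is strictly dominated by row B (1>0, 2>-1); eliminate C.
Column III is strictly dominated by II for C (1<2); eliminate III.
Only (B, II) remains, with payoff 1.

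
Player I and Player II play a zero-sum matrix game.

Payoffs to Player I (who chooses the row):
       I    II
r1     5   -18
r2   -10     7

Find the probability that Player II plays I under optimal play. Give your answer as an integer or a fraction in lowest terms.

5/8

Row minima are -18 and -10, so Player I's maximin is -10; column maxima are 5 and 7, so Player II's minimax is 5. These differ, so the equilibrium is in mixed strategies.
Let Player II play I with probability q. Player I is indifferent when 5q − 18(1−q) = −10q + 7(1−q), giving q = 5/8.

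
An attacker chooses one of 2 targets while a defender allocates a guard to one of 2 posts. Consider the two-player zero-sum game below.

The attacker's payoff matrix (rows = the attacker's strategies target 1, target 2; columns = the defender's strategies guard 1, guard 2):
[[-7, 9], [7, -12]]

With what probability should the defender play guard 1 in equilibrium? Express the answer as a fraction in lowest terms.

Row minima are -7 and -12, so the attacker's maximin is -7; column maxima are 7 and 9, so the defender's minimax is 7. These differ, so the equilibrium is in mixed strategies.
Let the defender play guard 1 with probability q. The attacker is indifferent when −7q + 9(1−q) = 7q − 12(1−q), giving q = 3/5.

3/5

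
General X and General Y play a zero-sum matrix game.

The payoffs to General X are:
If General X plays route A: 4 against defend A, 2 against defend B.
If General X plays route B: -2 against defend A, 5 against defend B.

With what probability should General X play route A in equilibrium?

Row minima are 2 and -2, so General X's maximin is 2; column maxima are 4 and 5, so General Y's minimax is 4. These differ, so the equilibrium is in mixed strategies.
Let General X play route A with probability p. General Y is indifferent when 4p − 2(1−p) = 2p + 5(1−p), giving p = 7/9.

7/9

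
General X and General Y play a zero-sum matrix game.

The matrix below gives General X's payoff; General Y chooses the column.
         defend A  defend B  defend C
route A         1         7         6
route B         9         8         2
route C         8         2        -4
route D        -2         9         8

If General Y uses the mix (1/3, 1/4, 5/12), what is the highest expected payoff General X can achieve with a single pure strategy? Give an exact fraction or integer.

route A: (1)·(1/3) + (7)·(1/4) + (6)·(5/12) = 55/12.
route B: (9)·(1/3) + (8)·(1/4) + (2)·(5/12) = 35/6.
route C: (8)·(1/3) + (2)·(1/4) + (-4)·(5/12) = 3/2.
route D: (-2)·(1/3) + (9)·(1/4) + (8)·(5/12) = 59/12.
The best pure response is route B with expected payoff 35/6.

35/6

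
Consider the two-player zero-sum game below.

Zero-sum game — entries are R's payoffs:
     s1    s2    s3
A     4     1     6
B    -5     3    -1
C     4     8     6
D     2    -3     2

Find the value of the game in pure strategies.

Row minima: 1, -5, 4, -3 → R's maximin is 4.
Column maxima: 4, 8, 6 → C's minimax is 4.
They coincide at (C, s1), so the value is 4.

4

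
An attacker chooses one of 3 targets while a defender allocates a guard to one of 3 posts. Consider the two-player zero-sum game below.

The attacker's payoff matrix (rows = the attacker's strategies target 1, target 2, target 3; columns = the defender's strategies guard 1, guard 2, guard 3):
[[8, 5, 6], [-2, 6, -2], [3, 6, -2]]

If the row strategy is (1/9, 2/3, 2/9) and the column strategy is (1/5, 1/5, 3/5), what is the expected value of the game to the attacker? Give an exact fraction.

5/9

Against (1/5, 1/5, 3/5), each row's expected payoff is target 1: 31/5; target 2: -2/5; target 3: 3/5.
Taking the (1/9, 2/3, 2/9)-weighted average: (1/9)·(31/5) + (2/3)·(-2/5) + (2/9)·(3/5) = 5/9.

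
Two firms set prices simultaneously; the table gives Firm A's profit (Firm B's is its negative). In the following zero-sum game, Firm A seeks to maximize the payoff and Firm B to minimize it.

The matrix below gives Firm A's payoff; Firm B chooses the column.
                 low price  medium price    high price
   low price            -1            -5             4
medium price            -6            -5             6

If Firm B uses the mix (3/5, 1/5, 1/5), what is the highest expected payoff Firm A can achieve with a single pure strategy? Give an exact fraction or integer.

-4/5

low price: (-1)·(3/5) + (-5)·(1/5) + (4)·(1/5) = -4/5.
medium price: (-6)·(3/5) + (-5)·(1/5) + (6)·(1/5) = -17/5.
The best pure response is low price with expected payoff -4/5.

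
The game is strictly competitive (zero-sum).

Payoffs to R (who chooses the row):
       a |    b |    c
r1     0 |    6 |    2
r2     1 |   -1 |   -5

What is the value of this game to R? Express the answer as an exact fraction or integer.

1/4

Column b is strictly dominated by c for C (it gives R more in every row).
The remaining 2×2 game on (r1, r2) × (a, c) has no saddle point. Let R play r1 with probability p; indifference gives (1−p) = 2p − 5(1−p), so p = 3/4.
Similarly C's optimal q on a is 7/8, and the value is 0·(7/8) + (2)·(1/8) = 1/4.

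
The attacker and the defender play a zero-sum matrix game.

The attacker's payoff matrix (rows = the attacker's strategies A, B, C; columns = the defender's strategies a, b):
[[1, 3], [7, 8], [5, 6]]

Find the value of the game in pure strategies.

Row minima: 1, 7, 5 → the attacker's maximin is 7.
Column maxima: 7, 8 → the defender's minimax is 7.
They coincide at (B, a), so the value is 7.

7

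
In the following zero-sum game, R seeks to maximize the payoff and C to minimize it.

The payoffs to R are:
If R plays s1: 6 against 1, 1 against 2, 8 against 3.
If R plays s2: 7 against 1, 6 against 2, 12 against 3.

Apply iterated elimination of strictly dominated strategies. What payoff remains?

Column 1 is strictly dominated by 2 for C (1<6, 6<7); eliminate 1.
Row s1 is strictly dominated by row s2 (6>1, 12>8); eliminate s1.
Column 3 is strictly dominated by 2 for C (6<12); eliminate 3.
Only (s2, 2) remains, with payoff 6.

6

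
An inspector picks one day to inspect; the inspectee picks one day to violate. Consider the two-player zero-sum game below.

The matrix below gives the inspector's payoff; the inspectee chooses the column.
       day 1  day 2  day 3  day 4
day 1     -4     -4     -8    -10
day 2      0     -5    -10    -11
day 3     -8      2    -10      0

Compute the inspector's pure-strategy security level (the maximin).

-10

The worst-case payoff for each row is day 1: -10, day 2: -11, day 3: -10.
The best of these is -10.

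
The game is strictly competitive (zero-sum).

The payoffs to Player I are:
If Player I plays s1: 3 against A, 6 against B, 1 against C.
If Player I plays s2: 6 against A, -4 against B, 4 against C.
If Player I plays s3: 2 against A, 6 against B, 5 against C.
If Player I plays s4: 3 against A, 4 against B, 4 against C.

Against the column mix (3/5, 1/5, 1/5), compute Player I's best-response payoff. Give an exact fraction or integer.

18/5

s1: (3)·(3/5) + (6)·(1/5) + (1)·(1/5) = 16/5.
s2: (6)·(3/5) + (-4)·(1/5) + (4)·(1/5) = 18/5.
s3: (2)·(3/5) + (6)·(1/5) + (5)·(1/5) = 17/5.
s4: (3)·(3/5) + (4)·(1/5) + (4)·(1/5) = 17/5.
The best pure response is s2 with expected payoff 18/5.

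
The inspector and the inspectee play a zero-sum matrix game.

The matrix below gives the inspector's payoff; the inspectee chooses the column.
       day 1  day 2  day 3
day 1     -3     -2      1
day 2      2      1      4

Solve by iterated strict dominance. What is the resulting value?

1

Column day 3 is strictly dominated by day 1 for the inspectee (-3<1, 2<4); eliminate day 3.
Row day 1 is strictly dominated by row day 2 (2>-3, 1>-2); eliminate day 1.
Column day 1 is strictly dominated by day 2 for the inspectee (1<2); eliminate day 1.
Only (day 2, day 2) remains, with payoff 1.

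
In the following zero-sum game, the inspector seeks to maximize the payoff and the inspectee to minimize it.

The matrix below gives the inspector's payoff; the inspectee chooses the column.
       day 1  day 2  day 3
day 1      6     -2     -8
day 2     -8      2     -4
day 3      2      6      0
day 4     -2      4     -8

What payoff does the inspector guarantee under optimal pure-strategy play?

0

Row minima: -8, -8, 0, -8 → the inspector's maximin is 0.
Column maxima: 6, 6, 0 → the inspectee's minimax is 0.
They coincide at (day 3, day 3), so the value is 0.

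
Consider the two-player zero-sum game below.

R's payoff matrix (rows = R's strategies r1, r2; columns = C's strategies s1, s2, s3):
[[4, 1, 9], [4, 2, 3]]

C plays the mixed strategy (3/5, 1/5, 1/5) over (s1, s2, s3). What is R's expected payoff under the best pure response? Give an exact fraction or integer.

r1: (4)·(3/5) + (1)·(1/5) + (9)·(1/5) = 22/5.
r2: (4)·(3/5) + (2)·(1/5) + (3)·(1/5) = 17/5.
The best pure response is r1 with expected payoff 22/5.

22/5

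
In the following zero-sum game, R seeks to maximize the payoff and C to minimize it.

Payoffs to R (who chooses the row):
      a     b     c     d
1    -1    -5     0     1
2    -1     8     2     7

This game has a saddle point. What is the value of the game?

-1

Row minima: -5, -1 → R's maximin is -1.
Column maxima: -1, 8, 2, 7 → C's minimax is -1.
They coincide at (2, a), so the value is -1.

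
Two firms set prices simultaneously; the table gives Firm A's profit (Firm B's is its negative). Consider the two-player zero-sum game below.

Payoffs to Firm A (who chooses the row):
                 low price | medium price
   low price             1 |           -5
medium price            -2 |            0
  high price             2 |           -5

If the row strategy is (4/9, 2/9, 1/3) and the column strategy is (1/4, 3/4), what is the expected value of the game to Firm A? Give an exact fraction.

Against (1/4, 3/4), each row's expected payoff is low price: -7/2; medium price: -1/2; high price: -13/4.
Taking the (4/9, 2/9, 1/3)-weighted average: (4/9)·(-7/2) + (2/9)·(-1/2) + (1/3)·(-13/4) = -11/4.

-11/4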